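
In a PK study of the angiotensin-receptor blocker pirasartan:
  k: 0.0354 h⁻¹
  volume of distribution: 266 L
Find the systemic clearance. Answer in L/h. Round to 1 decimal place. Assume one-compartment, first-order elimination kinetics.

CL = k × Vd = 0.0354 × 266 = 9.416 L/h

9.4 L/h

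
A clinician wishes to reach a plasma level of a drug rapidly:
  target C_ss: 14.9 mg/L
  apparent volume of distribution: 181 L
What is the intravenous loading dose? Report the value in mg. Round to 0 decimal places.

2697 mg

LD = Css × Vd = 14.9 × 181 = 2697 mg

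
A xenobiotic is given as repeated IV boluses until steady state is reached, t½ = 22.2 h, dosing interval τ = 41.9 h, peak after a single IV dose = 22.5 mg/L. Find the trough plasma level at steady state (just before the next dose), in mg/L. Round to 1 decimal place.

8.3 mg/L

k = ln2 / t½ = 0.693147 / 22.2 = 0.03122 h⁻¹
e^(−kτ) = e^(−0.03122 × 41.9) = 0.2703
Accumulation ratio R = 1 / (1 − e^(−kτ)) = 1 / (1 − 0.2703) = 1.370
Steady-state trough = C₀ × R × e^(−kτ) = 22.5 × 1.370 × 0.2703 = 8.332 mg/L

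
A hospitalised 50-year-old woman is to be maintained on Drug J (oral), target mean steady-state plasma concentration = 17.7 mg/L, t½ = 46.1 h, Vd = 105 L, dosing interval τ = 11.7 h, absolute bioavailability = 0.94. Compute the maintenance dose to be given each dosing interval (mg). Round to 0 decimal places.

348 mg

k = ln2 / t½ = 0.693147 / 46.1 = 0.01504 h⁻¹
CL = k × Vd = 0.01504 × 105 = 1.579 L/h
At steady state, F × (Dose/τ) = Css × CL.
Dose = Css × CL × τ / F = 17.7 × 1.579 × 11.7 / 0.94 = 347.9 mg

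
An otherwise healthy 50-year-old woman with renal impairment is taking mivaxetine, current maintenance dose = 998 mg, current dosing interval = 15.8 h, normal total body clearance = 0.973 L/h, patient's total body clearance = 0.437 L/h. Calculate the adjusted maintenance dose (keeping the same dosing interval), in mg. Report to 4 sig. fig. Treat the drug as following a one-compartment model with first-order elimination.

To keep the same average steady-state level, dosing rate must scale with clearance.
CL ratio = 0.437 / 0.973 = 0.4491
New dose (same interval) = 998 × 0.4491 = 448.2 mg

448.2 mg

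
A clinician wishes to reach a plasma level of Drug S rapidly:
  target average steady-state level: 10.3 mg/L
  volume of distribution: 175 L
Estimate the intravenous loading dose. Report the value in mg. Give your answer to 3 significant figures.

1800 mg

LD = Css × Vd = 10.3 × 175 = 1803 mg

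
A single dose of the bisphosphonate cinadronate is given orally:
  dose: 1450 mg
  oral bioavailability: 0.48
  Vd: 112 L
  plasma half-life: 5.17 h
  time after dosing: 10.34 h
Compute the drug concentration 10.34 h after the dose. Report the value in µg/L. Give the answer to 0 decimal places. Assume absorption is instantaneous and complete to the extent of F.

Amount reaching circulation = F × Dose = 0.48 × 1450 = 696.0 mg
C₀ = F·Dose / Vd = 696.0 / 112 = 6.214 mg/L
k = ln2 / t½ = 0.693147 / 5.17 = 0.1341 h⁻¹
t / t½ = 10.34 / 5.17 = 2 half-lives
C = C₀ × (1/2)^2 = 6.214 × 0.2500 = 1.554 mg/L
Convert: 1.554 mg/L × 1000 = 1554 µg/L

1554 µg/L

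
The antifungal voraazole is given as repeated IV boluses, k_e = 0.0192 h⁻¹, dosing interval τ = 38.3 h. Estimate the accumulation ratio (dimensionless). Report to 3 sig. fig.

e^(−kτ) = e^(−0.01920 × 38.3) = 0.4793
Accumulation ratio R = 1 / (1 − e^(−kτ)) = 1 / (1 − 0.4793) = 1.920

1.92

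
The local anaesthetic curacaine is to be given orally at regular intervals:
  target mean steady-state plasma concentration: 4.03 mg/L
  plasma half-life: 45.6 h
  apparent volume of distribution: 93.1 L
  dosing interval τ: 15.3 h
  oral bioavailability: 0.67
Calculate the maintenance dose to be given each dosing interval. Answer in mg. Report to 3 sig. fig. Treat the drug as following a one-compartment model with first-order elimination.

130 mg

k = ln2 / t½ = 0.693147 / 45.6 = 0.01520 h⁻¹
CL = k × Vd = 0.01520 × 93.1 = 1.415 L/h
At steady state, F × (Dose/τ) = Css × CL.
Dose = Css × CL × τ / F = 4.03 × 1.415 × 15.3 / 0.67 = 130.2 mg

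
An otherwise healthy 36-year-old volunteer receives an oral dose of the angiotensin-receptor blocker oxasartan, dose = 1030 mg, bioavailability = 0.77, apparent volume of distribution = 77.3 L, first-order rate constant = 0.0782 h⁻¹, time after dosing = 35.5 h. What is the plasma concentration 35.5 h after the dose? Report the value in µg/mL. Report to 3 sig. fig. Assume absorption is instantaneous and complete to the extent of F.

0.639 µg/mL

Amount reaching circulation = F × Dose = 0.77 × 1030 = 793.1 mg
C₀ = F·Dose / Vd = 793.1 / 77.3 = 10.26 mg/L
C = C₀ · e^(−k·t) = 10.26 × e^(−0.07820 × 35.5)
  = 10.26 × 0.06228 = 0.6390 mg/L
(0.6390 mg/L = 0.6390 µg/mL)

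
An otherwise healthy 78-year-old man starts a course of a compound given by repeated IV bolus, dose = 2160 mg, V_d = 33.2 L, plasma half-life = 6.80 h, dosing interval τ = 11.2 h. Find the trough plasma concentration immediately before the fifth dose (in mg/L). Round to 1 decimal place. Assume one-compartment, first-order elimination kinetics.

C₀ per dose = Dose / Vd = 2160 / 33.2 = 65.06 mg/L
k = ln2 / t½ = 0.693147 / 6.80 = 0.1019 h⁻¹
Fraction remaining after one interval: r = e^(−kτ) = e^(−0.1019 × 11.2) = 0.3194
Before dose 5, 4 doses have been given (aged 1τ, 2τ, 3τ, 4τ).
C_trough = C₀ × (r + r² + … + r^4) = C₀ × r(1−r^4)/(1−r)
        = 65.06 × 0.3194 × (1 − 0.01041) / (1 − 0.3194) = 30.21 mg/L

30.2 mg/L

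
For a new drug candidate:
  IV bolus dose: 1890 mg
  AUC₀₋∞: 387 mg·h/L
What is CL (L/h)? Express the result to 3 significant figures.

4.88 L/h

CL = Dose / AUC = 1890 / 387 = 4.884 L/h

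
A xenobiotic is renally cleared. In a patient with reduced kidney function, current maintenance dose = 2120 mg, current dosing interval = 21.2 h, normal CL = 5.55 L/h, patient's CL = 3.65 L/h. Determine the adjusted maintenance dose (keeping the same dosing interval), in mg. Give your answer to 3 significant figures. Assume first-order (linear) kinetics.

To keep the same average steady-state level, dosing rate must scale with clearance.
CL ratio = 3.65 / 5.55 = 0.6577
New dose (same interval) = 2120 × 0.6577 = 1394 mg

1390 mg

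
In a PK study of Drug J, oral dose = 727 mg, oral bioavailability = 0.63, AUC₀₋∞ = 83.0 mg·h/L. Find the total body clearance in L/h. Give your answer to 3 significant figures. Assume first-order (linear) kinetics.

5.52 L/h

CL = F·Dose / AUC = 0.63 × 727 / 83.0 = 5.518 L/h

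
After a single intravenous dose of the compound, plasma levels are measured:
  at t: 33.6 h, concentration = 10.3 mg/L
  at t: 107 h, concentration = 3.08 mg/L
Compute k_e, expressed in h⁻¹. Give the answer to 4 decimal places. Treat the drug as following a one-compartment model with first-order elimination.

k = ln(C₁/C₂) / (t₂ − t₁) = ln(10.3/3.08) / (107 − 33.6)
  = 1.207 / 73.40 = 0.01644 h⁻¹

0.0164 h⁻¹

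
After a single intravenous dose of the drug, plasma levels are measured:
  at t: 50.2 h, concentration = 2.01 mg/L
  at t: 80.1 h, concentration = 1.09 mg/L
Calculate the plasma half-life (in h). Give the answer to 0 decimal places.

34 h

k = ln(C₁/C₂) / (t₂ − t₁) = ln(2.01/1.09) / (80.1 − 50.2)
  = 0.6120 / 29.90 = 0.02047 h⁻¹
t½ = ln2 / k = 0.693147 / 0.02047 = 33.86 h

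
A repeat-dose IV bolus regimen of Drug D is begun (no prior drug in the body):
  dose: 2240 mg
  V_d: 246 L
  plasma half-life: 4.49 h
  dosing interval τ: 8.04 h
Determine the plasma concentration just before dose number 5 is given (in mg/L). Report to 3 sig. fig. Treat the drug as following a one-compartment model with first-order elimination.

3.68 mg/L

C₀ per dose = Dose / Vd = 2240 / 246 = 9.106 mg/L
k = ln2 / t½ = 0.693147 / 4.49 = 0.1544 h⁻¹
Fraction remaining after one interval: r = e^(−kτ) = e^(−0.1544 × 8.04) = 0.2890
Before dose 5, 4 doses have been given (aged 1τ, 2τ, 3τ, 4τ).
C_trough = C₀ × (r + r² + … + r^4) = C₀ × r(1−r^4)/(1−r)
        = 9.106 × 0.2890 × (1 − 0.006976) / (1 − 0.2890) = 3.675 mg/L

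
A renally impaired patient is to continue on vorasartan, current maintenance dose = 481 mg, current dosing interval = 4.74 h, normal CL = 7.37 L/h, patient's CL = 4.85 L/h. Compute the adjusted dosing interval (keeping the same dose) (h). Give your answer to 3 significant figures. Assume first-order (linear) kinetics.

To keep the same average steady-state level, dosing rate must scale with clearance.
CL ratio = 4.85 / 7.37 = 0.6581
New interval (same dose) = 4.74 / 0.6581 = 7.203 h

7.20 h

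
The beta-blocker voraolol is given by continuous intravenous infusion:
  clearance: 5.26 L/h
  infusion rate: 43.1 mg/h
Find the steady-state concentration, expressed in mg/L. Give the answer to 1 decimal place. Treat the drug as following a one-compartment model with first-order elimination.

At steady state Css = R₀ / CL = 43.1 / 5.260 = 8.194 mg/L

8.2 mg/L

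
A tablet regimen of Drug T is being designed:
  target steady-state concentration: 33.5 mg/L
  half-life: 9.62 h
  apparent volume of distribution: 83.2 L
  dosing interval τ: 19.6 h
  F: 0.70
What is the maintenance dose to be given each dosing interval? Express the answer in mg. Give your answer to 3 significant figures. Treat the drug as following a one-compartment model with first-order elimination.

5620 mg

k = ln2 / t½ = 0.693147 / 9.62 = 0.07205 h⁻¹
CL = k × Vd = 0.07205 × 83.2 = 5.995 L/h
At steady state, F × (Dose/τ) = Css × CL.
Dose = Css × CL × τ / F = 33.5 × 5.995 × 19.6 / 0.70 = 5623 mg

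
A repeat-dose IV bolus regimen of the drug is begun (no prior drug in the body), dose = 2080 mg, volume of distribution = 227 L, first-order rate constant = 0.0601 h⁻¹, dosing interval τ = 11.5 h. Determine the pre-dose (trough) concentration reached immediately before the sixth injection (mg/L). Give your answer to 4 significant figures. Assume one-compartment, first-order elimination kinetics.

8.909 mg/L

C₀ per dose = Dose / Vd = 2080 / 227 = 9.163 mg/L
Fraction remaining after one interval: r = e^(−kτ) = e^(−0.06010 × 11.5) = 0.5010
Before dose 6, 5 doses have been given (aged 1τ, 2τ, 3τ, 4τ, 5τ).
C_trough = C₀ × (r + r² + … + r^5) = C₀ × r(1−r^5)/(1−r)
        = 9.163 × 0.5010 × (1 − 0.03156) / (1 − 0.5010) = 8.909 mg/L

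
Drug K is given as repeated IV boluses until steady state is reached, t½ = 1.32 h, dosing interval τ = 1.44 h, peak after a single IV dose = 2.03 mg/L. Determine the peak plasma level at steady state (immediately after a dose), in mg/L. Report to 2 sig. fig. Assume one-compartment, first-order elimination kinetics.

3.8 mg/L

k = ln2 / t½ = 0.693147 / 1.32 = 0.5251 h⁻¹
e^(−kτ) = e^(−0.5251 × 1.44) = 0.4695
Accumulation ratio R = 1 / (1 − e^(−kτ)) = 1 / (1 − 0.4695) = 1.885
Steady-state peak = C₀ × R = 2.03 × 1.885 = 3.827 mg/L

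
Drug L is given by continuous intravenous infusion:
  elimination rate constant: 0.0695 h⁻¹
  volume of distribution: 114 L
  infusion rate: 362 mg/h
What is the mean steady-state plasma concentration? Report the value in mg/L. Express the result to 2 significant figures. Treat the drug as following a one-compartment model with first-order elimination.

CL = k × Vd = 0.06950 × 114 = 7.923 L/h
At steady state Css = R₀ / CL = 362 / 7.923 = 45.69 mg/L

46 mg/L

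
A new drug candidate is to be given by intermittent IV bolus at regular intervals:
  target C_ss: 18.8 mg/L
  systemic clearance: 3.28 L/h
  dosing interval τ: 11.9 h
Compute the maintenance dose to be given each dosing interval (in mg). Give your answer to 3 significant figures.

At steady state, Dose/τ = Css × CL.
Dose = Css × CL × τ = 18.8 × 3.280 × 11.9 = 733.8 mg

734 mg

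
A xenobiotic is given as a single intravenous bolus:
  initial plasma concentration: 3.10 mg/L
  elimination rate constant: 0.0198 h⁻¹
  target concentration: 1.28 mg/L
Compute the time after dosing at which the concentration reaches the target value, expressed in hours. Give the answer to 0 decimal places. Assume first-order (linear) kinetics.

45 h

t = ln(C₀ / C) / k = ln(3.100 / 1.28) / 0.01980
  = ln(2.422) / 0.01980 = 0.8846 / 0.01980 = 44.68 h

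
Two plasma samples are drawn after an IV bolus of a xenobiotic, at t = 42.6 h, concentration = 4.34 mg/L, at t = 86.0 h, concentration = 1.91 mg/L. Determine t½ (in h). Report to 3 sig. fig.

k = ln(C₁/C₂) / (t₂ − t₁) = ln(4.34/1.91) / (86.0 − 42.6)
  = 0.8208 / 43.40 = 0.01891 h⁻¹
t½ = ln2 / k = 0.693147 / 0.01891 = 36.66 h

36.7 h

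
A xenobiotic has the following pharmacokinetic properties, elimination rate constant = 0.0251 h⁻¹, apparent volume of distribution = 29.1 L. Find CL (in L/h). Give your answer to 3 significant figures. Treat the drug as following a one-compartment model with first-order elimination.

CL = k × Vd = 0.0251 × 29.1 = 0.7304 L/h

0.730 L/h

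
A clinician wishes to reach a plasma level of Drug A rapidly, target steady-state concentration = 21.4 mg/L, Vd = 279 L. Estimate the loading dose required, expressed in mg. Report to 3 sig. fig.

LD = Css × Vd = 21.4 × 279 = 5971 mg

5970 mg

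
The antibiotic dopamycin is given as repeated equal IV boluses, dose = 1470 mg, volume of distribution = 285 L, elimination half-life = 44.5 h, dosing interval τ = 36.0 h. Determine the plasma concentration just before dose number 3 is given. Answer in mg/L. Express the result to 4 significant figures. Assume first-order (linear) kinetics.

C₀ per dose = Dose / Vd = 1470 / 285 = 5.158 mg/L
k = ln2 / t½ = 0.693147 / 44.5 = 0.01558 h⁻¹
Fraction remaining after one interval: r = e^(−kτ) = e^(−0.01558 × 36.0) = 0.5707
Before dose 3, 2 doses have been given (aged 1τ, 2τ).
C_trough = C₀ × (r + r²) = 5.158 × (0.5707 + 0.3257) = 4.624 mg/L

4.624 mg/L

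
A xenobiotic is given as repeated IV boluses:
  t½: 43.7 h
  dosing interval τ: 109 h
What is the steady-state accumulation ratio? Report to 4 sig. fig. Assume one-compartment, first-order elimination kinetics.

1.216

k = ln2 / t½ = 0.693147 / 43.7 = 0.01586 h⁻¹
e^(−kτ) = e^(−0.01586 × 109) = 0.1775
Accumulation ratio R = 1 / (1 − e^(−kτ)) = 1 / (1 − 0.1775) = 1.216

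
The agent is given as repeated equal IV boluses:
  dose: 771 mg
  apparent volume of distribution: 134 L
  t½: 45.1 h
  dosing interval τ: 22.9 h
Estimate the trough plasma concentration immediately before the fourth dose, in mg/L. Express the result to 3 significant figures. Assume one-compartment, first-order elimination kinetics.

8.89 mg/L

C₀ per dose = Dose / Vd = 771 / 134 = 5.754 mg/L
k = ln2 / t½ = 0.693147 / 45.1 = 0.01537 h⁻¹
Fraction remaining after one interval: r = e^(−kτ) = e^(−0.01537 × 22.9) = 0.7033
Before dose 4, 3 doses have been given (aged 1τ, 2τ, 3τ).
C_trough = C₀ × (r + r² + … + r^3) = C₀ × r(1−r^3)/(1−r)
        = 5.754 × 0.7033 × (1 − 0.3479) / (1 − 0.7033) = 8.894 mg/L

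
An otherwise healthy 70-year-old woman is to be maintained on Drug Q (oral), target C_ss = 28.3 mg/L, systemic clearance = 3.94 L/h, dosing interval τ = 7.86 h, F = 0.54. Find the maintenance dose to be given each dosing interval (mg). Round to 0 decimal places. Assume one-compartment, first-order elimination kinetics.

At steady state, F × (Dose/τ) = Css × CL.
Dose = Css × CL × τ / F = 28.3 × 3.940 × 7.86 / 0.54 = 1623 mg

1623 mg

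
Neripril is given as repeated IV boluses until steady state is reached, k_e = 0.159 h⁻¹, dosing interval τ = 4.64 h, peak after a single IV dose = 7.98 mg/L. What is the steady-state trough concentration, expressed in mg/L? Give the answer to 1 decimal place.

7.3 mg/L

e^(−kτ) = e^(−0.1590 × 4.64) = 0.4782
Accumulation ratio R = 1 / (1 − e^(−kτ)) = 1 / (1 − 0.4782) = 1.916
Steady-state trough = C₀ × R × e^(−kτ) = 7.98 × 1.916 × 0.4782 = 7.312 mg/L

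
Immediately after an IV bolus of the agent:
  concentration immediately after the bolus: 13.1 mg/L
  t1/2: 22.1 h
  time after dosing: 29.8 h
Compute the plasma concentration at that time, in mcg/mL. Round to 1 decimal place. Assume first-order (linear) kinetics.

k = ln2 / t½ = 0.693147 / 22.1 = 0.03136 h⁻¹
C = C₀ · e^(−k·t) = 13.10 × e^(−0.03136 × 29.8)
  = 13.10 × 0.3928 = 5.146 mg/L
(5.146 mg/L = 5.146 mcg/mL)

5.1 mcg/mL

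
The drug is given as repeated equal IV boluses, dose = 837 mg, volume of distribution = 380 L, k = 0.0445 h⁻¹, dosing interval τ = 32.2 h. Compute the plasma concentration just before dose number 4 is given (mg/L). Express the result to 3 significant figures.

C₀ per dose = Dose / Vd = 837 / 380 = 2.203 mg/L
Fraction remaining after one interval: r = e^(−kτ) = e^(−0.04450 × 32.2) = 0.2386
Before dose 4, 3 doses have been given (aged 1τ, 2τ, 3τ).
C_trough = C₀ × (r + r² + … + r^3) = C₀ × r(1−r^3)/(1−r)
        = 2.203 × 0.2386 × (1 − 0.01358) / (1 − 0.2386) = 0.6810 mg/L

0.681 mg/L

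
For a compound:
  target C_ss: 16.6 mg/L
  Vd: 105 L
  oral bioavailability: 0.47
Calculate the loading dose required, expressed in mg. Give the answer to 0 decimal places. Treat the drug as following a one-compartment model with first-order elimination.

LD = Css × Vd / F = 16.6 × 105 / 0.47 = 3709 mg

3709 mg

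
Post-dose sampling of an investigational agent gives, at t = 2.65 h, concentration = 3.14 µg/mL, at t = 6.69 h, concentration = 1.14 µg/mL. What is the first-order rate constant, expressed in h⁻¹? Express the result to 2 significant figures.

0.25 h⁻¹

k = ln(C₁/C₂) / (t₂ − t₁) = ln(3.14/1.14) / (6.69 − 2.65)
  = 1.013 / 4.040 = 0.2507 h⁻¹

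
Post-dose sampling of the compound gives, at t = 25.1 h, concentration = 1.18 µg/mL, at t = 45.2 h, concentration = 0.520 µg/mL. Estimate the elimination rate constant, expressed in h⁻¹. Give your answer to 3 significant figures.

k = ln(C₁/C₂) / (t₂ − t₁) = ln(1.18/0.520) / (45.2 − 25.1)
  = 0.8194 / 20.10 = 0.04077 h⁻¹

0.0408 h⁻¹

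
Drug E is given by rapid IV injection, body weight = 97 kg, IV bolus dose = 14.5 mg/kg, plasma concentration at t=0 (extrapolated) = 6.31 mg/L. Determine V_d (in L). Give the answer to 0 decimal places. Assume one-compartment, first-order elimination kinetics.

223 L

Dose = 14.5 × 97 = 1407 mg
Vd = Dose / C₀ = 1407 / 6.31 = 223.0 L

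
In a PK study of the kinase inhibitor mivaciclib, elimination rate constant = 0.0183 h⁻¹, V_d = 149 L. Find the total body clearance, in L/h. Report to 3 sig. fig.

CL = k × Vd = 0.0183 × 149 = 2.727 L/h

2.73 L/h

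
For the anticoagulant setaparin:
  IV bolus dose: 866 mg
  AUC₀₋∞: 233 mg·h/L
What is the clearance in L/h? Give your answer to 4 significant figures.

CL = Dose / AUC = 866 / 233 = 3.717 L/h

3.717 L/h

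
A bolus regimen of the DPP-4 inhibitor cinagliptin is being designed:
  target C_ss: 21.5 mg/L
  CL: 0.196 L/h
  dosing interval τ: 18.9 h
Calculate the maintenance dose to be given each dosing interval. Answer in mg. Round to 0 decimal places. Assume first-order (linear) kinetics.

80 mg

At steady state, Dose/τ = Css × CL.
Dose = Css × CL × τ = 21.5 × 0.1960 × 18.9 = 79.64 mg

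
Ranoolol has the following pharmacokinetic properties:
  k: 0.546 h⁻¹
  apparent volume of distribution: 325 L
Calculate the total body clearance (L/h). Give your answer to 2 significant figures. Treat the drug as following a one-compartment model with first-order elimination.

CL = k × Vd = 0.546 × 325 = 177.5 L/h

180 L/h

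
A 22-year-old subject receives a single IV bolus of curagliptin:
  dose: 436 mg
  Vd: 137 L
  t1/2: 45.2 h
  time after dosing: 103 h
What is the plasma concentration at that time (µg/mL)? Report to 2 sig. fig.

0.66 µg/mL

C₀ = Dose / Vd = 436.0 / 137 = 3.182 mg/L
k = ln2 / t½ = 0.693147 / 45.2 = 0.01534 h⁻¹
C = C₀ · e^(−k·t) = 3.182 × e^(−0.01534 × 103)
  = 3.182 × 0.2060 = 0.6555 mg/L
(0.6555 mg/L = 0.6555 µg/mL)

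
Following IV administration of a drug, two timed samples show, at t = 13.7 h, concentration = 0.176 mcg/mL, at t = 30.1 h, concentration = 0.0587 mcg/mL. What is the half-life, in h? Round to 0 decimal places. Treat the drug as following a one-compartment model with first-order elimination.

10 h

k = ln(C₁/C₂) / (t₂ − t₁) = ln(0.176/0.0587) / (30.1 − 13.7)
  = 1.098 / 16.40 = 0.06695 h⁻¹
t½ = ln2 / k = 0.693147 / 0.06695 = 10.35 h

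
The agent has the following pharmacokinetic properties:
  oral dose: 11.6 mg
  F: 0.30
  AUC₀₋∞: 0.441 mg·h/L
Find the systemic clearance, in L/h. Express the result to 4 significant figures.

CL = F·Dose / AUC = 0.30 × 11.6 / 0.441 = 7.891 L/h

7.891 L/h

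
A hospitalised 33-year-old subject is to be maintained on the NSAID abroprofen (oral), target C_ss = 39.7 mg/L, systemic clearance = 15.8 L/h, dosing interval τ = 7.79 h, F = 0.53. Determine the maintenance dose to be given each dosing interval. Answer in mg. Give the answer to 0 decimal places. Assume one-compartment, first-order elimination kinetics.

At steady state, F × (Dose/τ) = Css × CL.
Dose = Css × CL × τ / F = 39.7 × 15.80 × 7.79 / 0.53 = 9220 mg

9220 mg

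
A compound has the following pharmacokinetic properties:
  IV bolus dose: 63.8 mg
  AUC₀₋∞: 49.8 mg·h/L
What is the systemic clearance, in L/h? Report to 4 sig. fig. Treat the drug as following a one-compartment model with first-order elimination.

1.281 L/h

CL = Dose / AUC = 63.8 / 49.8 = 1.281 L/h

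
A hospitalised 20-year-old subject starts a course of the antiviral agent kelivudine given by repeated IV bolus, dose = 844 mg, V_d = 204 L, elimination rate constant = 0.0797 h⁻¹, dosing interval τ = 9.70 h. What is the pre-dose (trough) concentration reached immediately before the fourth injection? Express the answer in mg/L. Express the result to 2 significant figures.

3.2 mg/L

C₀ per dose = Dose / Vd = 844 / 204 = 4.137 mg/L
Fraction remaining after one interval: r = e^(−kτ) = e^(−0.07970 × 9.70) = 0.4616
Before dose 4, 3 doses have been given (aged 1τ, 2τ, 3τ).
C_trough = C₀ × (r + r² + … + r^3) = C₀ × r(1−r^3)/(1−r)
        = 4.137 × 0.4616 × (1 − 0.09836) / (1 − 0.4616) = 3.198 mg/L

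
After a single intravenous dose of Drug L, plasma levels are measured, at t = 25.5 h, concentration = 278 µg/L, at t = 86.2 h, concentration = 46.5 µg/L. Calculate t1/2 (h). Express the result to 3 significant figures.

k = ln(C₁/C₂) / (t₂ − t₁) = ln(278/46.5) / (86.2 − 25.5)
  = 1.788 / 60.70 = 0.02946 h⁻¹
t½ = ln2 / k = 0.693147 / 0.02946 = 23.53 h

23.5 h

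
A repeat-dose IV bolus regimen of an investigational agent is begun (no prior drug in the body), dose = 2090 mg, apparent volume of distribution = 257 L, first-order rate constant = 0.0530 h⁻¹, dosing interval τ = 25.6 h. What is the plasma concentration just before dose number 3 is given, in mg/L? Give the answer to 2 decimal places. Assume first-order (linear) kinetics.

C₀ per dose = Dose / Vd = 2090 / 257 = 8.132 mg/L
Fraction remaining after one interval: r = e^(−kτ) = e^(−0.05300 × 25.6) = 0.2575
Before dose 3, 2 doses have been given (aged 1τ, 2τ).
C_trough = C₀ × (r + r²) = 8.132 × (0.2575 + 0.06631) = 2.633 mg/L

2.63 mg/L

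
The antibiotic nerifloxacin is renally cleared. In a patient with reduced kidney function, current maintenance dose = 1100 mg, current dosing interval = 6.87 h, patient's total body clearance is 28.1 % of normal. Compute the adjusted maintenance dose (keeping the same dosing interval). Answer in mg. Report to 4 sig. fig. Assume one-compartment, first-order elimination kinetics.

309.1 mg

To keep the same average steady-state level, dosing rate must scale with clearance.
CL ratio = 28.1 / 100 = 0.2810
New dose (same interval) = 1100 × 0.2810 = 309.1 mg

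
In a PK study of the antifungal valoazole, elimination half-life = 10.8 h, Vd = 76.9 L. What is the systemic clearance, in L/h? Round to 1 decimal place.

4.9 L/h

k = ln2 / t½ = 0.693147 / 10.8 = 0.06418 h⁻¹
CL = k × Vd = 0.06418 × 76.9 = 4.935 L/h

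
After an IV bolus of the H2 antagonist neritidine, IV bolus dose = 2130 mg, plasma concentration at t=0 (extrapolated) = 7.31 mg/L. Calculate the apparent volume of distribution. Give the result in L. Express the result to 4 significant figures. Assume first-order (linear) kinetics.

Vd = Dose / C₀ = 2130 / 7.31 = 291.4 L

291.4 L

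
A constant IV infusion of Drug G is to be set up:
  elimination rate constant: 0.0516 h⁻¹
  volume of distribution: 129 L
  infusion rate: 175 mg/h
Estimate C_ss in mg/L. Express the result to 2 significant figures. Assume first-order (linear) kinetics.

CL = k × Vd = 0.05160 × 129 = 6.656 L/h
At steady state Css = R₀ / CL = 175 / 6.656 = 26.29 mg/L

26 mg/L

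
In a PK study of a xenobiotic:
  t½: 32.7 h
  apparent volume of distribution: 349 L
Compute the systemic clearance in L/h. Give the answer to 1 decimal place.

7.4 L/h

k = ln2 / t½ = 0.693147 / 32.7 = 0.02120 h⁻¹
CL = k × Vd = 0.02120 × 349 = 7.399 L/h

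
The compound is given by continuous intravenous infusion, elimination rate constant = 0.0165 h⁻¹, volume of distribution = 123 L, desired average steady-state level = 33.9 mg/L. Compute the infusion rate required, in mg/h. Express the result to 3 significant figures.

68.8 mg/h

CL = k × Vd = 0.01650 × 123 = 2.030 L/h
At steady state, infusion rate R₀ = Css × CL = 33.9 × 2.030 = 68.82 mg/h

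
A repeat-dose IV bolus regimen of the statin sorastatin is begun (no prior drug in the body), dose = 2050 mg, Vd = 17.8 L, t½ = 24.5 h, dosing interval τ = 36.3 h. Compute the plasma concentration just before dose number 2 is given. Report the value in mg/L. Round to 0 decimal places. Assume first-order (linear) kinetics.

41 mg/L

C₀ per dose = Dose / Vd = 2050 / 17.8 = 115.2 mg/L
k = ln2 / t½ = 0.693147 / 24.5 = 0.02829 h⁻¹
Fraction remaining after one interval: r = e^(−kτ) = e^(−0.02829 × 36.3) = 0.3581
Before dose 2, 1 dose has been given (aged 1τ).
C_trough = C₀ × r = 115.2 × 0.3581 = 41.25 mg/L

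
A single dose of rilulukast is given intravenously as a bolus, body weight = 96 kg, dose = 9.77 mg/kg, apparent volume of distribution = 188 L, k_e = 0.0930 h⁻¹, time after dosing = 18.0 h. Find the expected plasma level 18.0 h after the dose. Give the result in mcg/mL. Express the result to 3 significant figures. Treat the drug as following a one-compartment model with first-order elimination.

0.935 mcg/mL

Total dose = 9.77 × 96 = 937.9 mg
C₀ = Dose / Vd = 937.9 / 188 = 4.989 mg/L
C = C₀ · e^(−k·t) = 4.989 × e^(−0.09300 × 18.0)
  = 4.989 × 0.1875 = 0.9354 mg/L
(0.9354 mg/L = 0.9354 mcg/mL)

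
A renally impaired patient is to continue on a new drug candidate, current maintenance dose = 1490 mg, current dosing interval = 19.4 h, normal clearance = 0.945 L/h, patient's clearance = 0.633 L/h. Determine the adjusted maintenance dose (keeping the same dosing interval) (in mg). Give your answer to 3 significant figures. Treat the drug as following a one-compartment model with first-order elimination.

To keep the same average steady-state level, dosing rate must scale with clearance.
CL ratio = 0.633 / 0.945 = 0.6698
New dose (same interval) = 1490 × 0.6698 = 998.0 mg

998 mg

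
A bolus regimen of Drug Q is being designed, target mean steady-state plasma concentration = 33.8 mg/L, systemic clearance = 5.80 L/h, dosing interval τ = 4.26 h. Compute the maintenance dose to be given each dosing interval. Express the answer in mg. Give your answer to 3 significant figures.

At steady state, Dose/τ = Css × CL.
Dose = Css × CL × τ = 33.8 × 5.800 × 4.26 = 835.1 mg

835 mg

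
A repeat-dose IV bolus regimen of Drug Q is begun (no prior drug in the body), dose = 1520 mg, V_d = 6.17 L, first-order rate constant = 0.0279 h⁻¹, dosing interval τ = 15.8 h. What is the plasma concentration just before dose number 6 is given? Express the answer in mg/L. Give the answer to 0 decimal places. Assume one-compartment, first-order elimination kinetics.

396 mg/L

C₀ per dose = Dose / Vd = 1520 / 6.17 = 246.4 mg/L
Fraction remaining after one interval: r = e^(−kτ) = e^(−0.02790 × 15.8) = 0.6435
Before dose 6, 5 doses have been given (aged 1τ, 2τ, 3τ, 4τ, 5τ).
C_trough = C₀ × (r + r² + … + r^5) = C₀ × r(1−r^5)/(1−r)
        = 246.4 × 0.6435 × (1 − 0.1103) / (1 − 0.6435) = 395.7 mg/L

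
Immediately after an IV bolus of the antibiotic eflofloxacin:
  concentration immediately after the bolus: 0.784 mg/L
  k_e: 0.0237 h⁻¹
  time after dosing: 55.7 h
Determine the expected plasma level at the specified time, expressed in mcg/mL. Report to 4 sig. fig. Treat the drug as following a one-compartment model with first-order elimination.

C = C₀ · e^(−k·t) = 0.7840 × e^(−0.02370 × 55.7)
  = 0.7840 × 0.2671 = 0.2094 mg/L
(0.2094 mg/L = 0.2094 mcg/mL)

0.2094 mcg/mL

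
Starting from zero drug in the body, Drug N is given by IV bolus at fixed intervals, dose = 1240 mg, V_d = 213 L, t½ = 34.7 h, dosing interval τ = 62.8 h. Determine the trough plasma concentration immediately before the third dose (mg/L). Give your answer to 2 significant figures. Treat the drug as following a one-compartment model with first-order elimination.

2.1 mg/L

C₀ per dose = Dose / Vd = 1240 / 213 = 5.822 mg/L
k = ln2 / t½ = 0.693147 / 34.7 = 0.01998 h⁻¹
Fraction remaining after one interval: r = e^(−kτ) = e^(−0.01998 × 62.8) = 0.2851
Before dose 3, 2 doses have been given (aged 1τ, 2τ).
C_trough = C₀ × (r + r²) = 5.822 × (0.2851 + 0.08128) = 2.133 mg/L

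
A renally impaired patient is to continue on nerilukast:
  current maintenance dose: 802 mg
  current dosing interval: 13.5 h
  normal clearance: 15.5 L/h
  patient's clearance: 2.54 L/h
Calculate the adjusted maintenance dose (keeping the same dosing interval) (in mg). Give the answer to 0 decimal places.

131 mg

To keep the same average steady-state level, dosing rate must scale with clearance.
CL ratio = 2.54 / 15.5 = 0.1639
New dose (same interval) = 802 × 0.1639 = 131.4 mg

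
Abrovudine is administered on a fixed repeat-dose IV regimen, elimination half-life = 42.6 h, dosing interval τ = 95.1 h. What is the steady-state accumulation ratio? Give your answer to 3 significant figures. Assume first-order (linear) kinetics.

k = ln2 / t½ = 0.693147 / 42.6 = 0.01627 h⁻¹
e^(−kτ) = e^(−0.01627 × 95.1) = 0.2128
Accumulation ratio R = 1 / (1 − e^(−kτ)) = 1 / (1 − 0.2128) = 1.270

1.27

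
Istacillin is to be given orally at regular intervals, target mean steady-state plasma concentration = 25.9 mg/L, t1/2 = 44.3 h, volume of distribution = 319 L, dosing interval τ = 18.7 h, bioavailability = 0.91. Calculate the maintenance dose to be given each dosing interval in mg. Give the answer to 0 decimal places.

k = ln2 / t½ = 0.693147 / 44.3 = 0.01565 h⁻¹
CL = k × Vd = 0.01565 × 319 = 4.992 L/h
At steady state, F × (Dose/τ) = Css × CL.
Dose = Css × CL × τ / F = 25.9 × 4.992 × 18.7 / 0.91 = 2657 mg

2657 mg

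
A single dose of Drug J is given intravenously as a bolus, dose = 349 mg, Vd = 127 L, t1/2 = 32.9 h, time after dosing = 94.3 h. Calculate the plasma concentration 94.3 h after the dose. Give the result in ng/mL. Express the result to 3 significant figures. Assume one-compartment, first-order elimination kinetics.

C₀ = Dose / Vd = 349.0 / 127 = 2.748 mg/L
k = ln2 / t½ = 0.693147 / 32.9 = 0.02107 h⁻¹
C = C₀ · e^(−k·t) = 2.748 × e^(−0.02107 × 94.3)
  = 2.748 × 0.1371 = 0.3768 mg/L
Convert: 0.3768 mg/L × 1000 = 376.8 ng/mL

377 ng/mL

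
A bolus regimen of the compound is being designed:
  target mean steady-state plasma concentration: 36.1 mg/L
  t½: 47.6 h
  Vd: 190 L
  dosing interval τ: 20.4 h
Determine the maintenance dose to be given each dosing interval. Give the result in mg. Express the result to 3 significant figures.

2040 mg

k = ln2 / t½ = 0.693147 / 47.6 = 0.01456 h⁻¹
CL = k × Vd = 0.01456 × 190 = 2.766 L/h
At steady state, Dose/τ = Css × CL.
Dose = Css × CL × τ = 36.1 × 2.766 × 20.4 = 2037 mg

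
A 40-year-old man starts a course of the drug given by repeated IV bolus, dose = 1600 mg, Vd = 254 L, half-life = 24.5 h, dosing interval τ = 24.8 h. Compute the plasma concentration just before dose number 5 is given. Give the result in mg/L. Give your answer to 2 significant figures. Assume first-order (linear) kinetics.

5.8 mg/L

C₀ per dose = Dose / Vd = 1600 / 254 = 6.299 mg/L
k = ln2 / t½ = 0.693147 / 24.5 = 0.02829 h⁻¹
Fraction remaining after one interval: r = e^(−kτ) = e^(−0.02829 × 24.8) = 0.4958
Before dose 5, 4 doses have been given (aged 1τ, 2τ, 3τ, 4τ).
C_trough = C₀ × (r + r² + … + r^4) = C₀ × r(1−r^4)/(1−r)
        = 6.299 × 0.4958 × (1 − 0.06043) / (1 − 0.4958) = 5.820 mg/L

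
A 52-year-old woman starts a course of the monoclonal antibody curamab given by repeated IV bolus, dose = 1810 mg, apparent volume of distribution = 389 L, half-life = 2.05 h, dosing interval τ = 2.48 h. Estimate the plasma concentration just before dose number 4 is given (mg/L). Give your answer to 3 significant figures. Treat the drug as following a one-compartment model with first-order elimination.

3.26 mg/L

C₀ per dose = Dose / Vd = 1810 / 389 = 4.653 mg/L
k = ln2 / t½ = 0.693147 / 2.05 = 0.3381 h⁻¹
Fraction remaining after one interval: r = e^(−kτ) = e^(−0.3381 × 2.48) = 0.4324
Before dose 4, 3 doses have been given (aged 1τ, 2τ, 3τ).
C_trough = C₀ × (r + r² + … + r^3) = C₀ × r(1−r^3)/(1−r)
        = 4.653 × 0.4324 × (1 − 0.08085) / (1 − 0.4324) = 3.258 mg/L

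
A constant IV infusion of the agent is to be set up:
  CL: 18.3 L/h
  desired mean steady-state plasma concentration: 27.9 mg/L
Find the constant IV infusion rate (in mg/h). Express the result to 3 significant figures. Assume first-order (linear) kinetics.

At steady state, infusion rate R₀ = Css × CL = 27.9 × 18.30 = 510.6 mg/h

511 mg/h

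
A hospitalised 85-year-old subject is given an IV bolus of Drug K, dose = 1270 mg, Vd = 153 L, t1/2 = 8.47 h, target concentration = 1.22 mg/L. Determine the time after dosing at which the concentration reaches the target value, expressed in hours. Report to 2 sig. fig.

C₀ = Dose / Vd = 1270 / 153 = 8.301 mg/L
k = ln2 / t½ = 0.693147 / 8.47 = 0.08184 h⁻¹
t = ln(C₀ / C) / k = ln(8.301 / 1.22) / 0.08184
  = ln(6.804) / 0.08184 = 1.918 / 0.08184 = 23.44 h

23 h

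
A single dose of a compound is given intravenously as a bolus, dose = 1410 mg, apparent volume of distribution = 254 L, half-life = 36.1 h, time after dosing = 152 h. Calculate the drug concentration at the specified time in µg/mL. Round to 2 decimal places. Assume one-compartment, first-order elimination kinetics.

0.30 µg/mL

C₀ = Dose / Vd = 1410 / 254 = 5.551 mg/L
k = ln2 / t½ = 0.693147 / 36.1 = 0.01920 h⁻¹
C = C₀ · e^(−k·t) = 5.551 × e^(−0.01920 × 152)
  = 5.551 × 0.05402 = 0.2999 mg/L
(0.2999 mg/L = 0.2999 µg/mL)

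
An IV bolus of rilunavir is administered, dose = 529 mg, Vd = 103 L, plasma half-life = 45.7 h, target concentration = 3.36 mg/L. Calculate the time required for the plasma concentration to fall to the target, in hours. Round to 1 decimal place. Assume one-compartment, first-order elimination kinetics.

C₀ = Dose / Vd = 529.0 / 103 = 5.136 mg/L
k = ln2 / t½ = 0.693147 / 45.7 = 0.01517 h⁻¹
t = ln(C₀ / C) / k = ln(5.136 / 3.36) / 0.01517
  = ln(1.529) / 0.01517 = 0.4246 / 0.01517 = 27.99 h

28.0 h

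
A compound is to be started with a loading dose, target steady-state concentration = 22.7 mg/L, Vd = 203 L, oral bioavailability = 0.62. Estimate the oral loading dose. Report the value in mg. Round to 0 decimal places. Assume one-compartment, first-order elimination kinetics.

LD = Css × Vd / F = 22.7 × 203 / 0.62 = 7432 mg

7432 mg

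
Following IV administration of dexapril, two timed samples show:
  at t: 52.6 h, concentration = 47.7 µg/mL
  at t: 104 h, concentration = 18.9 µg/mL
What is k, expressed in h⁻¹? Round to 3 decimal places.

k = ln(C₁/C₂) / (t₂ − t₁) = ln(47.7/18.9) / (104 − 52.6)
  = 0.9258 / 51.40 = 0.01801 h⁻¹

0.018 h⁻¹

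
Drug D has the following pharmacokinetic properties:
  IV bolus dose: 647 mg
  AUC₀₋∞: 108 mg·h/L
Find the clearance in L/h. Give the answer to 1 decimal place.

6.0 L/h

CL = Dose / AUC = 647 / 108 = 5.991 L/h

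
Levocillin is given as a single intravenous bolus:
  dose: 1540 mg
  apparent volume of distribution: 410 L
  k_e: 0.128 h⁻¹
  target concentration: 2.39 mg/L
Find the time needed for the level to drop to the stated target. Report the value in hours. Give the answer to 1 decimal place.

C₀ = Dose / Vd = 1540 / 410 = 3.756 mg/L
t = ln(C₀ / C) / k = ln(3.756 / 2.39) / 0.1280
  = ln(1.572) / 0.1280 = 0.4523 / 0.1280 = 3.534 h

3.5 h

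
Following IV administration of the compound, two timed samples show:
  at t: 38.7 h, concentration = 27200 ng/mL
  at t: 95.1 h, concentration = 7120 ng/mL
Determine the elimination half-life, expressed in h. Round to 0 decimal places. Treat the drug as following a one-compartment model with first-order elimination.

k = ln(C₁/C₂) / (t₂ − t₁) = ln(27200/7120) / (95.1 − 38.7)
  = 1.340 / 56.40 = 0.02376 h⁻¹
t½ = ln2 / k = 0.693147 / 0.02376 = 29.17 h

29 h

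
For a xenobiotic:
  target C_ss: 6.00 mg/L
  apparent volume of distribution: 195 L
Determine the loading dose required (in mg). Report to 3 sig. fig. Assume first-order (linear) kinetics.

1170 mg

LD = Css × Vd = 6.00 × 195 = 1170 mg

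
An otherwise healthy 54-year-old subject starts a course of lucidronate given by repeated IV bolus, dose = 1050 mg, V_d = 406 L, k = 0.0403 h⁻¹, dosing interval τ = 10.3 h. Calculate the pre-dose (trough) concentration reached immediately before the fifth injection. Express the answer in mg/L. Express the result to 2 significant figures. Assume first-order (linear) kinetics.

4.1 mg/L

C₀ per dose = Dose / Vd = 1050 / 406 = 2.586 mg/L
Fraction remaining after one interval: r = e^(−kτ) = e^(−0.04030 × 10.3) = 0.6603
Before dose 5, 4 doses have been given (aged 1τ, 2τ, 3τ, 4τ).
C_trough = C₀ × (r + r² + … + r^4) = C₀ × r(1−r^4)/(1−r)
        = 2.586 × 0.6603 × (1 − 0.1901) / (1 − 0.6603) = 4.071 mg/L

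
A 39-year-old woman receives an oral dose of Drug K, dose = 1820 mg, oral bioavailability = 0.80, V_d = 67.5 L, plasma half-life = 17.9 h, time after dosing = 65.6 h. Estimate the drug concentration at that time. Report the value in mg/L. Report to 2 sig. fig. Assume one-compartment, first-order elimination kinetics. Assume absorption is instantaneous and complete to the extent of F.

1.7 mg/L

Amount reaching circulation = F × Dose = 0.80 × 1820 = 1456 mg
C₀ = F·Dose / Vd = 1456 / 67.5 = 21.57 mg/L
k = ln2 / t½ = 0.693147 / 17.9 = 0.03872 h⁻¹
C = C₀ · e^(−k·t) = 21.57 × e^(−0.03872 × 65.6)
  = 21.57 × 0.07886 = 1.701 mg/L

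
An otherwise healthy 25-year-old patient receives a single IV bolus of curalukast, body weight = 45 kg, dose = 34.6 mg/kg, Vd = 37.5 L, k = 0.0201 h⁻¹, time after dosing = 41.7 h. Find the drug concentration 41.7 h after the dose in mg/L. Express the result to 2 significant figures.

18 mg/L

Total dose = 34.6 × 45 = 1557 mg
C₀ = Dose / Vd = 1557 / 37.5 = 41.52 mg/L
C = C₀ · e^(−k·t) = 41.52 × e^(−0.02010 × 41.7)
  = 41.52 × 0.4325 = 17.96 mg/L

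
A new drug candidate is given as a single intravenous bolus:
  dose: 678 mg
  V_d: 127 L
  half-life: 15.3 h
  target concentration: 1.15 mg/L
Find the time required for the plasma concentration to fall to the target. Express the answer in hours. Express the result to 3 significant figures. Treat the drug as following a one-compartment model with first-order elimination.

33.9 h

C₀ = Dose / Vd = 678.0 / 127 = 5.339 mg/L
k = ln2 / t½ = 0.693147 / 15.3 = 0.04530 h⁻¹
t = ln(C₀ / C) / k = ln(5.339 / 1.15) / 0.04530
  = ln(4.643) / 0.04530 = 1.535 / 0.04530 = 33.89 h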